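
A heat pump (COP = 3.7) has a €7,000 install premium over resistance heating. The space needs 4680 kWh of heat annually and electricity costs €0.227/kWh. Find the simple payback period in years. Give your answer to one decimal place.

Resistance: 4680 kWh × €0.227 = €1,062.36/yr
Heat pump: 4680 / 3.7 = 1265 kWh in → × €0.227 = €287.12/yr
Annual savings = €775.24
Payback = €7,000 / €775.24 = 9.03 years

9.0 years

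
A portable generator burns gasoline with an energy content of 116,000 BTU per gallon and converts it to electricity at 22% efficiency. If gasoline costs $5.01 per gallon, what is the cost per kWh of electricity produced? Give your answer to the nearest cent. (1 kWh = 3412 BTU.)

$0.67

Electrical output per gallon = 116,000 BTU × 0.22 / 3412 BTU/kWh = 7.479 kWh
Cost per kWh = $5.01 / 7.479 kWh = $0.670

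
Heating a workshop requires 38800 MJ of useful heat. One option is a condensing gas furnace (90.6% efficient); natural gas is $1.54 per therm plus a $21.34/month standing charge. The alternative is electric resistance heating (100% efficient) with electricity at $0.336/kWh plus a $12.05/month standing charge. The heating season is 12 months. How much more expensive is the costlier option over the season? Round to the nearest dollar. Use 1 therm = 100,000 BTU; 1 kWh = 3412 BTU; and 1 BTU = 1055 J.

$2885

Heat load = 38800 MJ = 38,800,000,000 J / 1055 = 36,777,251 BTU
Gas: input = 36,777,251 / 0.906 = 40,592,992 BTU = 405.9 therm → 405.9 × $1.54 = $625.13; + 12 × $21.34 standing = $881.21
Electric: 36,777,251 BTU / 3412 = 10,780 kWh → × $0.336 = $3,621.68; + 12 × $12.05 standing = $3,766.28
Difference = |$881.21 − $3,766.28| = $2,885.06 ≈ $2885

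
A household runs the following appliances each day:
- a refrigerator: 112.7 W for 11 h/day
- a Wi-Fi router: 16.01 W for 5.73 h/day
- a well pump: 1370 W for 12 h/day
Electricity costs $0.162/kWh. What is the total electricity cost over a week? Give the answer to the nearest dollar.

$20

refrigerator: 112.7 W × 11 h × 7 d = 8,678 Wh = 8.678 kWh
Wi-Fi router: 16.01 W × 5.73 h × 7 d = 642 Wh = 0.6422 kWh
well pump: 1370 W × 12 h × 7 d = 115,080 Wh = 115.1 kWh
Total energy = 8.678 + 0.6422 + 115.1 = 124.4 kWh
Cost = 124.4 kWh × $0.162 = $20.15 ≈ $20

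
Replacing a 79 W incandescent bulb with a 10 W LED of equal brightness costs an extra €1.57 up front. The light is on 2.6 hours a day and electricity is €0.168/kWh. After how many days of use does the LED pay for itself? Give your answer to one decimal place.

52.1 days

Power saved = 79 − 10 = 69 W
Daily energy saved = 69 W × 2.6 h = 179.4 Wh = 0.1794 kWh
Daily savings = 0.1794 × €0.168 = €0.0301
Payback = €1.57 / €0.0301 per day = 52.09 days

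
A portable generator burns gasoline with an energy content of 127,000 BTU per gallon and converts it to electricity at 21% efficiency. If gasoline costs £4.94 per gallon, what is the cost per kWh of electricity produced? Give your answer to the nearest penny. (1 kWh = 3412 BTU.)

Electrical output per gallon = 127,000 BTU × 0.21 / 3412 BTU/kWh = 7.817 kWh
Cost per kWh = £4.94 / 7.817 kWh = £0.632

£0.63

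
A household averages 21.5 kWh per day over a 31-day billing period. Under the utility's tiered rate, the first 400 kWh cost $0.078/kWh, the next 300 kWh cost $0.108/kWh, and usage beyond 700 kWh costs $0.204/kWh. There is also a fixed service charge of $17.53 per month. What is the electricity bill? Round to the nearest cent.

$77.51

Usage = 21.5 kWh/day × 31 days = 666.5 kWh
First 400 kWh × $0.078 = $31.20
Next 266.5 kWh × $0.108 = $28.78
Remaining tier: 0 kWh (not reached)
Energy charge = $59.98; + service $17.53 = $77.51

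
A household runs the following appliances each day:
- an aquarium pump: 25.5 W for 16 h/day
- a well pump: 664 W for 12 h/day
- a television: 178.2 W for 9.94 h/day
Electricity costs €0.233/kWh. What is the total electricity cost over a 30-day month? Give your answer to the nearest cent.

€70.93

aquarium pump: 25.5 W × 16 h × 30 d = 12,240 Wh = 12.24 kWh
well pump: 664 W × 12 h × 30 d = 239,040 Wh = 239 kWh
television: 178.2 W × 9.94 h × 30 d = 53,139 Wh = 53.14 kWh
Total energy = 12.24 + 239 + 53.14 = 304.4 kWh
Cost = 304.4 kWh × €0.233 = €70.93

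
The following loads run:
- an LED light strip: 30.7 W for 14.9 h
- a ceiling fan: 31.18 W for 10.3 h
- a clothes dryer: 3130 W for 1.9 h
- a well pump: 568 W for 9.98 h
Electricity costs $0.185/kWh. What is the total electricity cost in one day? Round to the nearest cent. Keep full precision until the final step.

LED light strip: 30.7 W × 14.9 h = 457 Wh = 0.4574 kWh
ceiling fan: 31.18 W × 10.3 h = 321 Wh = 0.3212 kWh
clothes dryer: 3130 W × 1.9 h = 5,947 Wh = 5.947 kWh
well pump: 568 W × 9.98 h = 5,669 Wh = 5.669 kWh
Total energy = 0.4574 + 0.3212 + 5.947 + 5.669 = 12.39 kWh
Cost = 12.39 kWh × $0.185 = $2.29

$2.29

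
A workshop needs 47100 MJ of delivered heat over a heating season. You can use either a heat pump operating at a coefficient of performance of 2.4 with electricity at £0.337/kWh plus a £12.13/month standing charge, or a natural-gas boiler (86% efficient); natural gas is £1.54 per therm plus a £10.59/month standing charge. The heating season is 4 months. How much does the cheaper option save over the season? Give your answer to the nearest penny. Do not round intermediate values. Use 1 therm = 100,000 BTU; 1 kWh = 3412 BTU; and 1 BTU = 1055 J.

Heat load = 47100 MJ = 47,100,000,000 J / 1055 = 44,644,550 BTU
Gas: input = 44,644,550 / 0.86 = 51,912,267 BTU = 519.1 therm → 519.1 × £1.54 = £799.45; + 4 × £10.59 standing = £841.81
Heat pump: 44,644,550 BTU / 3412 = 13,080 kWh heat; / 2.4 = 5,452 kWh in → × £0.337 = £1,837.29; + 4 × £12.13 standing = £1,885.81
Difference = |£841.81 − £1,885.81| = £1,044.00

£1044.00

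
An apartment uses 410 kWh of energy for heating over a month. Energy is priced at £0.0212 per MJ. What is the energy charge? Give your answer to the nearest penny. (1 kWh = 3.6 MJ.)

410 kWh × (3.6 MJ/kWh) = 1,476 MJ
Cost = 1,476 MJ × £0.0212/MJ = £31.29

£31.29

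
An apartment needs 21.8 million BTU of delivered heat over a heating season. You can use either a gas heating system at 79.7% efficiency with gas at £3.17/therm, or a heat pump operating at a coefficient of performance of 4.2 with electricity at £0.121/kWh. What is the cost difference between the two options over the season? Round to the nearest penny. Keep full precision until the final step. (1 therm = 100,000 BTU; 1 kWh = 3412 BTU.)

£683.01

Heat load = 21.8 × 10⁶ BTU = 21,800,000 BTU
Gas: input = 21,800,000 / 0.797 = 27,352,572 BTU = 273.5 therm → 273.5 × £3.17 = £867.08
Heat pump: 21,800,000 BTU / 3412 = 6,389 kWh heat; / 4.2 = 1,521 kWh in → × £0.121 = £184.07
Difference = |£867.08 − £184.07| = £683.01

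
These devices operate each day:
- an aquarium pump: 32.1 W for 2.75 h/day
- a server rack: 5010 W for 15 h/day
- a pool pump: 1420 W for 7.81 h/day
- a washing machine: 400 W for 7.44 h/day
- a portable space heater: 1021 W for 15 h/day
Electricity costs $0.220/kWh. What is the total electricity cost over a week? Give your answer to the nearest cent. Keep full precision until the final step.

aquarium pump: 32.1 W × 2.75 h × 7 d = 618 Wh = 0.6179 kWh
server rack: 5010 W × 15 h × 7 d = 526,050 Wh = 526 kWh
pool pump: 1420 W × 7.81 h × 7 d = 77,631 Wh = 77.63 kWh
washing machine: 400 W × 7.44 h × 7 d = 20,832 Wh = 20.83 kWh
portable space heater: 1021 W × 15 h × 7 d = 107,205 Wh = 107.2 kWh
Total energy = 0.6179 + 526 + 77.63 + 20.83 + 107.2 = 732.3 kWh
Cost = 732.3 kWh × $0.220 = $161.11

$161.11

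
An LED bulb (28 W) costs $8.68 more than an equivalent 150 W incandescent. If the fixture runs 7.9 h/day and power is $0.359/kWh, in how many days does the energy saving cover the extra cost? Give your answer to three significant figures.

Power saved = 150 − 28 = 122 W
Daily energy saved = 122 W × 7.9 h = 963.8 Wh = 0.9638 kWh
Daily savings = 0.9638 × $0.359 = $0.3460
Payback = $8.68 / $0.3460 per day = 25.09 days

25.1 days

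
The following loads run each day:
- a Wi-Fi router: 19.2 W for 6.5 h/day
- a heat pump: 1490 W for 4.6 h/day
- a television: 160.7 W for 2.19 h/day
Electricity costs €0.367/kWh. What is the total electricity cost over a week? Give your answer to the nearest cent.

€18.83

Wi-Fi router: 19.2 W × 6.5 h × 7 d = 874 Wh = 0.8736 kWh
heat pump: 1490 W × 4.6 h × 7 d = 47,978 Wh = 47.98 kWh
television: 160.7 W × 2.19 h × 7 d = 2,464 Wh = 2.464 kWh
Total energy = 0.8736 + 47.98 + 2.464 = 51.32 kWh
Cost = 51.32 kWh × €0.367 = €18.83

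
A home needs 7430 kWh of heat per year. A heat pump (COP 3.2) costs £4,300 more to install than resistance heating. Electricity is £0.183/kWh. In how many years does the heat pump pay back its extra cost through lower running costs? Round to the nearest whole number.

5 years

Resistance: 7430 kWh × £0.183 = £1,359.69/yr
Heat pump: 7430 / 3.2 = 2322 kWh in → × £0.183 = £424.90/yr
Annual savings = £934.79
Payback = £4,300 / £934.79 = 4.6 years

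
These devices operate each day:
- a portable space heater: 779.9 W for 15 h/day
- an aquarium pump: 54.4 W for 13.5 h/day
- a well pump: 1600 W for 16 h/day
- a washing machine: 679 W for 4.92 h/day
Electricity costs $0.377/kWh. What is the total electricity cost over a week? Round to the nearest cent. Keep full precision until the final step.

$109.18

portable space heater: 779.9 W × 15 h × 7 d = 81,890 Wh = 81.89 kWh
aquarium pump: 54.4 W × 13.5 h × 7 d = 5,141 Wh = 5.141 kWh
well pump: 1600 W × 16 h × 7 d = 179,200 Wh = 179.2 kWh
washing machine: 679 W × 4.92 h × 7 d = 23,385 Wh = 23.38 kWh
Total energy = 81.89 + 5.141 + 179.2 + 23.38 = 289.6 kWh
Cost = 289.6 kWh × $0.377 = $109.18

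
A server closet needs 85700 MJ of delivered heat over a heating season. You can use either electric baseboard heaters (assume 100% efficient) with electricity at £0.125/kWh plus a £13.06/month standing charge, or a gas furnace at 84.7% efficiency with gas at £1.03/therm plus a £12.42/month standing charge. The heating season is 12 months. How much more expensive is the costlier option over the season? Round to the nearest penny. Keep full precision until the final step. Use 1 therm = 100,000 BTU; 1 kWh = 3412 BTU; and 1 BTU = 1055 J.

£1995.83

Heat load = 85700 MJ = 85,700,000,000 J / 1055 = 81,232,227 BTU
Gas: input = 81,232,227 / 0.847 = 95,905,818 BTU = 959.1 therm → 959.1 × £1.03 = £987.83; + 12 × £12.42 standing = £1,136.87
Electric: 81,232,227 BTU / 3412 = 23,810 kWh → × £0.125 = £2,975.98; + 12 × £13.06 standing = £3,132.70
Difference = |£1,136.87 − £3,132.70| = £1,995.83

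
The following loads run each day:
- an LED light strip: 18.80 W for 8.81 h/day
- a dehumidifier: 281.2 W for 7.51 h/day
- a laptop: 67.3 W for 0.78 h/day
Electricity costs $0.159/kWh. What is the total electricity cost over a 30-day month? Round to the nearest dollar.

LED light strip: 18.80 W × 8.81 h × 30 d = 4,969 Wh = 4.969 kWh
dehumidifier: 281.2 W × 7.51 h × 30 d = 63,354 Wh = 63.35 kWh
laptop: 67.3 W × 0.78 h × 30 d = 1,575 Wh = 1.575 kWh
Total energy = 4.969 + 63.35 + 1.575 = 69.9 kWh
Cost = 69.9 kWh × $0.159 = $11.11 ≈ $11

$11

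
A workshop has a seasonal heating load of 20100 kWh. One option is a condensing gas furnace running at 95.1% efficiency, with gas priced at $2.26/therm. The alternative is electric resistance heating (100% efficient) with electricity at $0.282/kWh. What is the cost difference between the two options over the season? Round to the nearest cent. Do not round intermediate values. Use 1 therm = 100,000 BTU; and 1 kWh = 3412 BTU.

$4038.40

Heat load = 20100 kWh × 3412 = 68,581,200 BTU
Gas: input = 68,581,200 / 0.951 = 72,114,826 BTU = 721.1 therm → 721.1 × $2.26 = $1,629.80
Electric: 68,581,200 BTU / 3412 = 20,100 kWh → × $0.282 = $5,668.20
Difference = |$1,629.80 − $5,668.20| = $4,038.40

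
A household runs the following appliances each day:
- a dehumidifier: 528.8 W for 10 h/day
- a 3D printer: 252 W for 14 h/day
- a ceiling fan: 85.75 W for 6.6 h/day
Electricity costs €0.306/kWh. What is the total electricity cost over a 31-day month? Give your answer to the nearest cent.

€89.00

dehumidifier: 528.8 W × 10 h × 31 d = 163,928 Wh = 163.9 kWh
3D printer: 252 W × 14 h × 31 d = 109,368 Wh = 109.4 kWh
ceiling fan: 85.75 W × 6.6 h × 31 d = 17,544 Wh = 17.54 kWh
Total energy = 163.9 + 109.4 + 17.54 = 290.8 kWh
Cost = 290.8 kWh × €0.306 = €89.00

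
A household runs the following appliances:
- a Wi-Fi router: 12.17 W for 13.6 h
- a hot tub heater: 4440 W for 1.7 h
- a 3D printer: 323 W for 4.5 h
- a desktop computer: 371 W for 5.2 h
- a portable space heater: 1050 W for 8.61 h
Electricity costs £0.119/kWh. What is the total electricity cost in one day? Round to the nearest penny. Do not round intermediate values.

Wi-Fi router: 12.17 W × 13.6 h = 166 Wh = 0.1655 kWh
hot tub heater: 4440 W × 1.7 h = 7,548 Wh = 7.548 kWh
3D printer: 323 W × 4.5 h = 1,454 Wh = 1.454 kWh
desktop computer: 371 W × 5.2 h = 1,929 Wh = 1.929 kWh
portable space heater: 1050 W × 8.61 h = 9,040 Wh = 9.04 kWh
Total energy = 0.1655 + 7.548 + 1.454 + 1.929 + 9.04 = 20.14 kWh
Cost = 20.14 kWh × £0.119 = £2.40

£2.40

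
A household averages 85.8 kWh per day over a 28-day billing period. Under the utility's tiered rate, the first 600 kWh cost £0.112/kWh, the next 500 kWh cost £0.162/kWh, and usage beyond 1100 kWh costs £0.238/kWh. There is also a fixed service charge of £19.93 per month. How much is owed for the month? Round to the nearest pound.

£478

Usage = 85.8 kWh/day × 28 days = 2402.4 kWh
First 600 kWh × £0.112 = £67.20
Next 500 kWh × £0.162 = £81.00
Remaining 1302.4 kWh × £0.238 = £309.97
Energy charge = £458.17; + service £19.93 = £478.10 ≈ £478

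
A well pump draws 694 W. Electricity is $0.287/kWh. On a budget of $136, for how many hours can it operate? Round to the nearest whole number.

Energy budget = $136 / $0.287 per kWh = 473.9 kWh = 473,868 Wh
Runtime = 473,868 Wh / 694 W = 682.8 h

683 h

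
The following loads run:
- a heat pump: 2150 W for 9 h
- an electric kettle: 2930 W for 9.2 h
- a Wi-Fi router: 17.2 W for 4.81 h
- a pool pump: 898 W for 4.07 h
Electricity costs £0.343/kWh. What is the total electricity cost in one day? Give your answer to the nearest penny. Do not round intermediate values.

£17.16

heat pump: 2150 W × 9 h = 19,350 Wh = 19.35 kWh
electric kettle: 2930 W × 9.2 h = 26,956 Wh = 26.96 kWh
Wi-Fi router: 17.2 W × 4.81 h = 83 Wh = 0.08273 kWh
pool pump: 898 W × 4.07 h = 3,655 Wh = 3.655 kWh
Total energy = 19.35 + 26.96 + 0.08273 + 3.655 = 50.04 kWh
Cost = 50.04 kWh × £0.343 = £17.16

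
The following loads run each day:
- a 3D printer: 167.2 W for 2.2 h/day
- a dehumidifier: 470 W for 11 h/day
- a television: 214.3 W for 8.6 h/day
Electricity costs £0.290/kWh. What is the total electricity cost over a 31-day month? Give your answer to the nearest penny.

3D printer: 167.2 W × 2.2 h × 31 d = 11,403 Wh = 11.4 kWh
dehumidifier: 470 W × 11 h × 31 d = 160,270 Wh = 160.3 kWh
television: 214.3 W × 8.6 h × 31 d = 57,132 Wh = 57.13 kWh
Total energy = 11.4 + 160.3 + 57.13 = 228.8 kWh
Cost = 228.8 kWh × £0.290 = £66.35

£66.35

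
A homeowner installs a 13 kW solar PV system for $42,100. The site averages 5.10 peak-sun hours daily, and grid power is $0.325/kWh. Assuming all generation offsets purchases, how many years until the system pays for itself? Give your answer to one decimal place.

5.4 years

Daily generation = 13 kW × 5.10 h = 66.3 kWh
Annual generation = 66.3 × 365 = 24200 kWh
Annual savings = 24200 × $0.325 = $7,864.84
Payback = $42,100 / $7,864.84 = 5.35 years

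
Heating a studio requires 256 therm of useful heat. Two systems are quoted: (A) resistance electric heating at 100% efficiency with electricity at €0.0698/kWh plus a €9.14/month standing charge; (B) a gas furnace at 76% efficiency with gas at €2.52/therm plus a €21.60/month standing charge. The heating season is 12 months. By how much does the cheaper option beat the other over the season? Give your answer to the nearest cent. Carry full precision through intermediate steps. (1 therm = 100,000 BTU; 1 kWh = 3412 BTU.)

€474.66

Heat load = 256 therm × 100,000 = 25,600,000 BTU
Gas: input = 25,600,000 / 0.76 = 33,684,211 BTU = 336.8 therm → 336.8 × €2.52 = €848.84; + 12 × €21.60 standing = €1,108.04
Electric: 25,600,000 BTU / 3412 = 7,503 kWh → × €0.0698 = €523.70; + 12 × €9.14 standing = €633.38
Difference = |€1,108.04 − €633.38| = €474.66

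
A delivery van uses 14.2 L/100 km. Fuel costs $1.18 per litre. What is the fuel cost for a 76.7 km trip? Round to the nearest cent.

$12.85

Fuel = 14.2 L/100 km × 76.7 km / 100 = 10.89 L
Cost = 10.89 L × $1.18/L = $12.85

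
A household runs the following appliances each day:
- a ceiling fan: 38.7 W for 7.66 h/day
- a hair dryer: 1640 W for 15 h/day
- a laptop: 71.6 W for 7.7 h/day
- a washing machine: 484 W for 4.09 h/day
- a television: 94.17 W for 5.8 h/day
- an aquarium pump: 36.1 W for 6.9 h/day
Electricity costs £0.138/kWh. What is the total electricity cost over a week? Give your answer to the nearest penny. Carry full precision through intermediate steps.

£27.26

ceiling fan: 38.7 W × 7.66 h × 7 d = 2,075 Wh = 2.075 kWh
hair dryer: 1640 W × 15 h × 7 d = 172,200 Wh = 172.2 kWh
laptop: 71.6 W × 7.7 h × 7 d = 3,859 Wh = 3.859 kWh
washing machine: 484 W × 4.09 h × 7 d = 13,857 Wh = 13.86 kWh
television: 94.17 W × 5.8 h × 7 d = 3,823 Wh = 3.823 kWh
aquarium pump: 36.1 W × 6.9 h × 7 d = 1,744 Wh = 1.744 kWh
Total energy = 2.075 + 172.2 + 3.859 + 13.86 + 3.823 + 1.744 = 197.6 kWh
Cost = 197.6 kWh × £0.138 = £27.26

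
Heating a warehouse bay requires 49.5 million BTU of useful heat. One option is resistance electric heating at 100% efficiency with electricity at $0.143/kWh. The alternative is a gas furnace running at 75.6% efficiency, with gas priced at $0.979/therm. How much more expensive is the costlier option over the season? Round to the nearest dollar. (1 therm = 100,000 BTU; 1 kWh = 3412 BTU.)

Heat load = 49.5 × 10⁶ BTU = 49,500,000 BTU
Gas: input = 49,500,000 / 0.756 = 65,476,190 BTU = 654.8 therm → 654.8 × $0.979 = $641.01
Electric: 49,500,000 BTU / 3412 = 14,510 kWh → × $0.143 = $2,074.59
Difference = |$641.01 − $2,074.59| = $1,433.58 ≈ $1434

$1434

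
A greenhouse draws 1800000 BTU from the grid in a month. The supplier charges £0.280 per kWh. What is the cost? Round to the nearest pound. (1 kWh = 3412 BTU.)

£148

1800000 BTU × (0.00029308 kWh/BTU) = 527.5 kWh
Cost = 527.5 kWh × £0.280/kWh = £147.71 ≈ £148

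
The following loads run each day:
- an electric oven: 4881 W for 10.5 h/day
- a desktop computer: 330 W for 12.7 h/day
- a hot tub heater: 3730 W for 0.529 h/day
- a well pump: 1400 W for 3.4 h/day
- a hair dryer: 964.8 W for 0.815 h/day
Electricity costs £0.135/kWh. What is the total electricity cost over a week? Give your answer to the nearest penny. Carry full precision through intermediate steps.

electric oven: 4881 W × 10.5 h × 7 d = 358,754 Wh = 358.8 kWh
desktop computer: 330 W × 12.7 h × 7 d = 29,337 Wh = 29.34 kWh
hot tub heater: 3730 W × 0.529 h × 7 d = 13,812 Wh = 13.81 kWh
well pump: 1400 W × 3.4 h × 7 d = 33,320 Wh = 33.32 kWh
hair dryer: 964.8 W × 0.815 h × 7 d = 5,504 Wh = 5.504 kWh
Total energy = 358.8 + 29.34 + 13.81 + 33.32 + 5.504 = 440.7 kWh
Cost = 440.7 kWh × £0.135 = £59.50

£59.50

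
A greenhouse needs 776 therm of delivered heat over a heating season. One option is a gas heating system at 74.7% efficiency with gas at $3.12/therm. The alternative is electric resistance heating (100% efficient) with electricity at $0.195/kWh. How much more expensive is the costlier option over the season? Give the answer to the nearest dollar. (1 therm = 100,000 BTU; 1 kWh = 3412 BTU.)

Heat load = 776 therm × 100,000 = 77,600,000 BTU
Gas: input = 77,600,000 / 0.747 = 103,882,195 BTU = 1,039 therm → 1,039 × $3.12 = $3,241.12
Electric: 77,600,000 BTU / 3412 = 22,740 kWh → × $0.195 = $4,434.94
Difference = |$3,241.12 − $4,434.94| = $1,193.81 ≈ $1194

$1194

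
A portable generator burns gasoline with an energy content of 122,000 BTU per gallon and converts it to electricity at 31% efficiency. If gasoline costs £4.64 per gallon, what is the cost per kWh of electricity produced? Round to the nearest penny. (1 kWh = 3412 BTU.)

Electrical output per gallon = 122,000 BTU × 0.31 / 3412 BTU/kWh = 11.08 kWh
Cost per kWh = £4.64 / 11.08 kWh = £0.419

£0.42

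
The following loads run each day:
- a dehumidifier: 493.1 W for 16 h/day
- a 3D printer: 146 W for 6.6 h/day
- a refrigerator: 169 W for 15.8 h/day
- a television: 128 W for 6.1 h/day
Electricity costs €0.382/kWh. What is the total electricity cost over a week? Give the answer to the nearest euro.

€33

dehumidifier: 493.1 W × 16 h × 7 d = 55,227 Wh = 55.23 kWh
3D printer: 146 W × 6.6 h × 7 d = 6,745 Wh = 6.745 kWh
refrigerator: 169 W × 15.8 h × 7 d = 18,691 Wh = 18.69 kWh
television: 128 W × 6.1 h × 7 d = 5,466 Wh = 5.466 kWh
Total energy = 55.23 + 6.745 + 18.69 + 5.466 = 86.13 kWh
Cost = 86.13 kWh × €0.382 = €32.90 ≈ €33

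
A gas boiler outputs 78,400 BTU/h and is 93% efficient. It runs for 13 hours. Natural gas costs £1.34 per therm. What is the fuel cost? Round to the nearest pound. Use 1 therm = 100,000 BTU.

£15

Heat delivered = 78,400 BTU/h × 13 h = 1,019,200 BTU
Gas input = 1,019,200 / 0.93 = 1,095,914 BTU
= 1,095,914 / 100,000 = 10.96 therm
Cost = 10.96 × £1.34/therm = £14.69 ≈ £15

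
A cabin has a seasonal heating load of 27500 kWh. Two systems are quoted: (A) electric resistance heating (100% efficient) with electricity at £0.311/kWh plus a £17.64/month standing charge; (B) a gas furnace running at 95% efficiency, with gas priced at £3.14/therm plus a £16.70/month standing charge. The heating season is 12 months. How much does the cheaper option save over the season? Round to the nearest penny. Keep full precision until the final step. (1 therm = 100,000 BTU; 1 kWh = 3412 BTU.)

£5462.45

Heat load = 27500 kWh × 3412 = 93,830,000 BTU
Gas: input = 93,830,000 / 0.95 = 98,768,421 BTU = 987.7 therm → 987.7 × £3.14 = £3,101.33; + 12 × £16.70 standing = £3,301.73
Electric: 93,830,000 BTU / 3412 = 27,500 kWh → × £0.311 = £8,552.50; + 12 × £17.64 standing = £8,764.18
Difference = |£3,301.73 − £8,764.18| = £5,462.45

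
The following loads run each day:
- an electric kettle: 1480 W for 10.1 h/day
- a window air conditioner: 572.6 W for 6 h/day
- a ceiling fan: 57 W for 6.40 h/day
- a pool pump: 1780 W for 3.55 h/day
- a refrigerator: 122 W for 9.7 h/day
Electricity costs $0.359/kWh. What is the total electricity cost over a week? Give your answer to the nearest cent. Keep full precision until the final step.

$65.97

electric kettle: 1480 W × 10.1 h × 7 d = 104,636 Wh = 104.6 kWh
window air conditioner: 572.6 W × 6 h × 7 d = 24,049 Wh = 24.05 kWh
ceiling fan: 57 W × 6.40 h × 7 d = 2,554 Wh = 2.554 kWh
pool pump: 1780 W × 3.55 h × 7 d = 44,233 Wh = 44.23 kWh
refrigerator: 122 W × 9.7 h × 7 d = 8,284 Wh = 8.284 kWh
Total energy = 104.6 + 24.05 + 2.554 + 44.23 + 8.284 = 183.8 kWh
Cost = 183.8 kWh × $0.359 = $65.97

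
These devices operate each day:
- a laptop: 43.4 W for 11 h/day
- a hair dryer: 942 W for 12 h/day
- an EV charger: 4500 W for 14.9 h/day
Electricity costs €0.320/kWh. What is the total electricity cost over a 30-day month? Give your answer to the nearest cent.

laptop: 43.4 W × 11 h × 30 d = 14,322 Wh = 14.32 kWh
hair dryer: 942 W × 12 h × 30 d = 339,120 Wh = 339.1 kWh
EV charger: 4500 W × 14.9 h × 30 d = 2,011,500 Wh = 2,012 kWh
Total energy = 14.32 + 339.1 + 2,012 = 2,365 kWh
Cost = 2,365 kWh × €0.320 = €756.78

€756.78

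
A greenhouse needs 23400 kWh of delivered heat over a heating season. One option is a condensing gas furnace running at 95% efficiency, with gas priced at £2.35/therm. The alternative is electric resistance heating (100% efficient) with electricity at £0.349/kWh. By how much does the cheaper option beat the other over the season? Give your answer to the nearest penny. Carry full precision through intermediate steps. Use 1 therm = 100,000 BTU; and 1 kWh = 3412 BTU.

£6191.59

Heat load = 23400 kWh × 3412 = 79,840,800 BTU
Gas: input = 79,840,800 / 0.95 = 84,042,947 BTU = 840.4 therm → 840.4 × £2.35 = £1,975.01
Electric: 79,840,800 BTU / 3412 = 23,400 kWh → × £0.349 = £8,166.60
Difference = |£1,975.01 − £8,166.60| = £6,191.59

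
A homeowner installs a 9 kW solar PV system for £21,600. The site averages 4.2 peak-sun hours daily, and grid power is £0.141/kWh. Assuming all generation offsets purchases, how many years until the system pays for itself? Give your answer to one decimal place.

Daily generation = 9 kW × 4.2 h = 37.8 kWh
Annual generation = 37.8 × 365 = 13797 kWh
Annual savings = 13797 × £0.141 = £1,945.38
Payback = £21,600 / £1,945.38 = 11.1 years

11.1 years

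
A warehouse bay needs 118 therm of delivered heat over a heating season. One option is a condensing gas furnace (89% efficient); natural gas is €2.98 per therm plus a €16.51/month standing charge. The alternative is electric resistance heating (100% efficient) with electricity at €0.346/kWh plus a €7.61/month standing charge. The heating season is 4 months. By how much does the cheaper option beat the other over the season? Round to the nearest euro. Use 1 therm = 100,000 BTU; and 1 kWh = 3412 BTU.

€766

Heat load = 118 therm × 100,000 = 11,800,000 BTU
Gas: input = 11,800,000 / 0.89 = 13,258,427 BTU = 132.6 therm → 132.6 × €2.98 = €395.10; + 4 × €16.51 standing = €461.14
Electric: 11,800,000 BTU / 3412 = 3,458 kWh → × €0.346 = €1,196.60; + 4 × €7.61 standing = €1,227.04
Difference = |€461.14 − €1,227.04| = €765.90 ≈ €766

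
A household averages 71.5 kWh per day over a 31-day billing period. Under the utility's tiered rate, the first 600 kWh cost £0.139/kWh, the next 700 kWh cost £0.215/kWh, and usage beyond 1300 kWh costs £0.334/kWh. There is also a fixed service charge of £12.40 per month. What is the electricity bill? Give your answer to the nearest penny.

Usage = 71.5 kWh/day × 31 days = 2216.5 kWh
First 600 kWh × £0.139 = £83.40
Next 700 kWh × £0.215 = £150.50
Remaining 916.5 kWh × £0.334 = £306.11
Energy charge = £540.01; + service £12.40 = £552.41

£552.41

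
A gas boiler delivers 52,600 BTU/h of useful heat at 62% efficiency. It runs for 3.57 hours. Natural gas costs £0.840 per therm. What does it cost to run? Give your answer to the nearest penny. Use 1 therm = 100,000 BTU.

Heat delivered = 52,600 BTU/h × 3.57 h = 187,782 BTU
Gas input = 187,782 / 0.62 = 302,874 BTU
= 302,874 / 100,000 = 3.029 therm
Cost = 3.029 × £0.840/therm = £2.54

£2.54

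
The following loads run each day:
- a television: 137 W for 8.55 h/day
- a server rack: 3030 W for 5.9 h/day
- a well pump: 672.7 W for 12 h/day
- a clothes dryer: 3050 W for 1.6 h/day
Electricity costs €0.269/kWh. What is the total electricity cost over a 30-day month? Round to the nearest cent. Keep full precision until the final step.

television: 137 W × 8.55 h × 30 d = 35,141 Wh = 35.14 kWh
server rack: 3030 W × 5.9 h × 30 d = 536,310 Wh = 536.3 kWh
well pump: 672.7 W × 12 h × 30 d = 242,172 Wh = 242.2 kWh
clothes dryer: 3050 W × 1.6 h × 30 d = 146,400 Wh = 146.4 kWh
Total energy = 35.14 + 536.3 + 242.2 + 146.4 = 960 kWh
Cost = 960 kWh × €0.269 = €258.25

€258.25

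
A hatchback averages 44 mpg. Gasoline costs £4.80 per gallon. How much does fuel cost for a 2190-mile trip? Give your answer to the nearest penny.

Fuel = 2190 mi / 44 mpg = 49.77 gal
Cost = 49.77 gal × £4.80/gal = £238.91

£238.91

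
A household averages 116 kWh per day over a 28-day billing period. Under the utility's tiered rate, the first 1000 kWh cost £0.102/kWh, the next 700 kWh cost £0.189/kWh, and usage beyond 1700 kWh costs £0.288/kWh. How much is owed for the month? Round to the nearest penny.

£680.12

Usage = 116 kWh/day × 28 days = 3248 kWh
First 1000 kWh × £0.102 = £102.00
Next 700 kWh × £0.189 = £132.30
Remaining 1548 kWh × £0.288 = £445.82
Total = £680.12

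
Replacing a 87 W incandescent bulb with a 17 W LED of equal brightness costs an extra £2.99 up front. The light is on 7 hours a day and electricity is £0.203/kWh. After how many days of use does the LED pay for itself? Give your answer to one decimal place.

Power saved = 87 − 17 = 70 W
Daily energy saved = 70 W × 7 h = 490 Wh = 0.49 kWh
Daily savings = 0.49 × £0.203 = £0.0995
Payback = £2.99 / £0.0995 per day = 30.06 days

30.1 days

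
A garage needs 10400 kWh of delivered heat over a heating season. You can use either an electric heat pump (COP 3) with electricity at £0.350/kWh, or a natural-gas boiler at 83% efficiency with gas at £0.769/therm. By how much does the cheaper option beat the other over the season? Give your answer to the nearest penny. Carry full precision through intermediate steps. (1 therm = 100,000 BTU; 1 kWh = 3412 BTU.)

Heat load = 10400 kWh × 3412 = 35,484,800 BTU
Gas: input = 35,484,800 / 0.83 = 42,752,771 BTU = 427.5 therm → 427.5 × £0.769 = £328.77
Heat pump: 35,484,800 BTU / 3412 = 10,400 kWh heat; / 3 = 3,467 kWh in → × £0.350 = £1,213.33
Difference = |£328.77 − £1,213.33| = £884.56

£884.56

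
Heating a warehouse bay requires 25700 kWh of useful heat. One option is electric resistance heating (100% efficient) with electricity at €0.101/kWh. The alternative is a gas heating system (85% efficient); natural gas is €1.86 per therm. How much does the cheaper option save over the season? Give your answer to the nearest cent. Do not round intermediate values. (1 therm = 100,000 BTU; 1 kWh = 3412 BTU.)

€676.87

Heat load = 25700 kWh × 3412 = 87,688,400 BTU
Gas: input = 87,688,400 / 0.85 = 103,162,824 BTU = 1,032 therm → 1,032 × €1.86 = €1,918.83
Electric: 87,688,400 BTU / 3412 = 25,700 kWh → × €0.101 = €2,595.70
Difference = |€1,918.83 − €2,595.70| = €676.87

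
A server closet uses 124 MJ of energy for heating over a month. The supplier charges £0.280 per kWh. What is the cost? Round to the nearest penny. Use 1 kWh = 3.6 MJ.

£9.64

124 MJ × (0.27778 kWh/MJ) = 34.44 kWh
Cost = 34.44 kWh × £0.280/kWh = £9.64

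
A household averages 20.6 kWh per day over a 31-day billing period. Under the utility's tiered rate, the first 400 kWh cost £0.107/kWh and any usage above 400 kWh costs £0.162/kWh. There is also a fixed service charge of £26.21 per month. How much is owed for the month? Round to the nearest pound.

£108

Usage = 20.6 kWh/day × 31 days = 638.6 kWh
First 400 kWh × £0.107 = £42.80
Remaining 238.6 kWh × £0.162 = £38.65
Energy charge = £81.45; + service £26.21 = £107.66 ≈ £108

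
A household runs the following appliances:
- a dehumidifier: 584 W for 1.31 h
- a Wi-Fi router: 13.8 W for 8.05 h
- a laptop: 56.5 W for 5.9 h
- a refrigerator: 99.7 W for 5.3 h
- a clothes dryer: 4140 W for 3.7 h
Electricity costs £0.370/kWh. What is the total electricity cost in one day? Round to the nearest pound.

dehumidifier: 584 W × 1.31 h = 765 Wh = 0.765 kWh
Wi-Fi router: 13.8 W × 8.05 h = 111 Wh = 0.1111 kWh
laptop: 56.5 W × 5.9 h = 333 Wh = 0.3334 kWh
refrigerator: 99.7 W × 5.3 h = 528 Wh = 0.5284 kWh
clothes dryer: 4140 W × 3.7 h = 15,318 Wh = 15.32 kWh
Total energy = 0.765 + 0.1111 + 0.3334 + 0.5284 + 15.32 = 17.06 kWh
Cost = 17.06 kWh × £0.370 = £6.31 ≈ £6

£6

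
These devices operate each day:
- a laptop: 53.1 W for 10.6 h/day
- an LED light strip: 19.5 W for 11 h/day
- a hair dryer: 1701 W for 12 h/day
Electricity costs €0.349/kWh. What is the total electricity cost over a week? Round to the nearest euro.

€52

laptop: 53.1 W × 10.6 h × 7 d = 3,940 Wh = 3.94 kWh
LED light strip: 19.5 W × 11 h × 7 d = 1,502 Wh = 1.502 kWh
hair dryer: 1701 W × 12 h × 7 d = 142,884 Wh = 142.9 kWh
Total energy = 3.94 + 1.502 + 142.9 = 148.3 kWh
Cost = 148.3 kWh × €0.349 = €51.77 ≈ €52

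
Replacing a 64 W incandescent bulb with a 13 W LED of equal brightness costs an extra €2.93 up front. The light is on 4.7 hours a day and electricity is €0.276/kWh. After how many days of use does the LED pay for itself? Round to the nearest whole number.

44 days

Power saved = 64 − 13 = 51 W
Daily energy saved = 51 W × 4.7 h = 239.7 Wh = 0.2397 kWh
Daily savings = 0.2397 × €0.276 = €0.0662
Payback = €2.93 / €0.0662 per day = 44.29 days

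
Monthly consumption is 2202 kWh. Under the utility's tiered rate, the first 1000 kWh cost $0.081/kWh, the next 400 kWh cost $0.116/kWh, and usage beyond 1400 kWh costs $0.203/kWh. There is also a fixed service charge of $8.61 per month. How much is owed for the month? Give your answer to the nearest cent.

$298.82

First 1000 kWh × $0.081 = $81.00
Next 400 kWh × $0.116 = $46.40
Remaining 802 kWh × $0.203 = $162.81
Energy charge = $290.21; + service $8.61 = $298.82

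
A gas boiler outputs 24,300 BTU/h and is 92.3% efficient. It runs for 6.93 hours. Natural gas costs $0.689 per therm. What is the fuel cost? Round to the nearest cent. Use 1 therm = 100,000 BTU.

$1.26

Heat delivered = 24,300 BTU/h × 6.93 h = 168,399 BTU
Gas input = 168,399 / 0.923 = 182,447 BTU
= 182,447 / 100,000 = 1.824 therm
Cost = 1.824 × $0.689/therm = $1.26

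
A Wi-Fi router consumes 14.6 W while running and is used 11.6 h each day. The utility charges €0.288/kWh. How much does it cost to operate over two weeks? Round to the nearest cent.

€0.68

Energy = 14.6 W × 11.6 h/day × 14 days = 2,371 Wh = 2.371 kWh
Cost = 2.371 kWh × €0.288/kWh = €0.68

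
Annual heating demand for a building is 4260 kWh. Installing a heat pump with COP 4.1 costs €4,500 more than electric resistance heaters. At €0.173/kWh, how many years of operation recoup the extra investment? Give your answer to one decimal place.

8.1 years

Resistance: 4260 kWh × €0.173 = €736.98/yr
Heat pump: 4260 / 4.1 = 1039 kWh in → × €0.173 = €179.75/yr
Annual savings = €557.23
Payback = €4,500 / €557.23 = 8.08 years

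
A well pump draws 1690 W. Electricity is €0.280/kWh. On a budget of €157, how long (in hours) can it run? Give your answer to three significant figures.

332 h

Energy budget = €157 / €0.280 per kWh = 560.7 kWh = 560,714 Wh
Runtime = 560,714 Wh / 1690 W = 331.8 h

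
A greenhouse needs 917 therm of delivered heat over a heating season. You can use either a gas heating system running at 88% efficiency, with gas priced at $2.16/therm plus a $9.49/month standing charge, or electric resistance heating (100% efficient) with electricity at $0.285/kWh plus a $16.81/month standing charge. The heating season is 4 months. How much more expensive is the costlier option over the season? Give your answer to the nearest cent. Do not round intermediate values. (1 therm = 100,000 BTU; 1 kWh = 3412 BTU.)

Heat load = 917 therm × 100,000 = 91,700,000 BTU
Gas: input = 91,700,000 / 0.88 = 104,204,545 BTU = 1,042 therm → 1,042 × $2.16 = $2,250.82; + 4 × $9.49 standing = $2,288.78
Electric: 91,700,000 BTU / 3412 = 26,880 kWh → × $0.285 = $7,659.58; + 4 × $16.81 standing = $7,726.82
Difference = |$2,288.78 − $7,726.82| = $5,438.05

$5438.05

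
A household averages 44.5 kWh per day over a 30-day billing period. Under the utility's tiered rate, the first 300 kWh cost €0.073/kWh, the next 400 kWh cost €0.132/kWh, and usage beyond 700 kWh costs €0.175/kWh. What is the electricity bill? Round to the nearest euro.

Usage = 44.5 kWh/day × 30 days = 1335 kWh
First 300 kWh × €0.073 = €21.90
Next 400 kWh × €0.132 = €52.80
Remaining 635 kWh × €0.175 = €111.12
Total = €185.82 ≈ €186

€186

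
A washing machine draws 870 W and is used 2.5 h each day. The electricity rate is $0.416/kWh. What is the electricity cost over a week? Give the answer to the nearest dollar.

Energy = 870 W × 2.5 h/day × 7 days = 15,225 Wh = 15.22 kWh
Cost = 15.22 kWh × $0.416/kWh = $6.33 ≈ $6

$6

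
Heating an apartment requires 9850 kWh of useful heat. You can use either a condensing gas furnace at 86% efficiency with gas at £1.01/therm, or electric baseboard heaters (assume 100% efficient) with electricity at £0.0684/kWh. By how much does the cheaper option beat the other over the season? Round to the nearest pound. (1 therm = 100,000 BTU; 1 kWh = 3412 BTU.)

Heat load = 9850 kWh × 3412 = 33,608,200 BTU
Gas: input = 33,608,200 / 0.86 = 39,079,302 BTU = 390.8 therm → 390.8 × £1.01 = £394.70
Electric: 33,608,200 BTU / 3412 = 9,850 kWh → × £0.0684 = £673.74
Difference = |£394.70 − £673.74| = £279.04 ≈ £279

£279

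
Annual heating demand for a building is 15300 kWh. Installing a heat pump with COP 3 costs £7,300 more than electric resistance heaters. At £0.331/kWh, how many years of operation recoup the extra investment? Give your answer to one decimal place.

2.2 years

Resistance: 15300 kWh × £0.331 = £5,064.30/yr
Heat pump: 15300 / 3 = 5100 kWh in → × £0.331 = £1,688.10/yr
Annual savings = £3,376.20
Payback = £7,300 / £3,376.20 = 2.16 years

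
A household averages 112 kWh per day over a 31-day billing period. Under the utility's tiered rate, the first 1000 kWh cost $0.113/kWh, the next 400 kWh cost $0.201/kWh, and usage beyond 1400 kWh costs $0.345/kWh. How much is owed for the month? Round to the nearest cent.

$908.24

Usage = 112 kWh/day × 31 days = 3472 kWh
First 1000 kWh × $0.113 = $113.00
Next 400 kWh × $0.201 = $80.40
Remaining 2072 kWh × $0.345 = $714.84
Total = $908.24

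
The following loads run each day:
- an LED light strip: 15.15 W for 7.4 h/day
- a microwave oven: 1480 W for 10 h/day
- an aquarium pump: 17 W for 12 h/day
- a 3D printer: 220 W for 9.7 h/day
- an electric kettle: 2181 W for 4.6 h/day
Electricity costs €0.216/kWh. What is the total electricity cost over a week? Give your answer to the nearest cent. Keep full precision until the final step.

€41.25

LED light strip: 15.15 W × 7.4 h × 7 d = 785 Wh = 0.7848 kWh
microwave oven: 1480 W × 10 h × 7 d = 103,600 Wh = 103.6 kWh
aquarium pump: 17 W × 12 h × 7 d = 1,428 Wh = 1.428 kWh
3D printer: 220 W × 9.7 h × 7 d = 14,938 Wh = 14.94 kWh
electric kettle: 2181 W × 4.6 h × 7 d = 70,228 Wh = 70.23 kWh
Total energy = 0.7848 + 103.6 + 1.428 + 14.94 + 70.23 = 191 kWh
Cost = 191 kWh × €0.216 = €41.25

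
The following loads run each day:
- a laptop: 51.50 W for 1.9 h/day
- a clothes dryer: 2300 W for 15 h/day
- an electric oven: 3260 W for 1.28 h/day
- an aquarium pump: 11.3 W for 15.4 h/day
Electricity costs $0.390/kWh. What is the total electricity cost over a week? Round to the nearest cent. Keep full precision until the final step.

laptop: 51.50 W × 1.9 h × 7 d = 685 Wh = 0.6849 kWh
clothes dryer: 2300 W × 15 h × 7 d = 241,500 Wh = 241.5 kWh
electric oven: 3260 W × 1.28 h × 7 d = 29,210 Wh = 29.21 kWh
aquarium pump: 11.3 W × 15.4 h × 7 d = 1,218 Wh = 1.218 kWh
Total energy = 0.6849 + 241.5 + 29.21 + 1.218 = 272.6 kWh
Cost = 272.6 kWh × $0.390 = $106.32

$106.32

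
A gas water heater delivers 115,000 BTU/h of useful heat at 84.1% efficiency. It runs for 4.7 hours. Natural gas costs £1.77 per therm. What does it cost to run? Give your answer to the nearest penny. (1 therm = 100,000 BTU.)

£11.38

Heat delivered = 115,000 BTU/h × 4.7 h = 540,500 BTU
Gas input = 540,500 / 0.841 = 642,687 BTU
= 642,687 / 100,000 = 6.427 therm
Cost = 6.427 × £1.77/therm = £11.38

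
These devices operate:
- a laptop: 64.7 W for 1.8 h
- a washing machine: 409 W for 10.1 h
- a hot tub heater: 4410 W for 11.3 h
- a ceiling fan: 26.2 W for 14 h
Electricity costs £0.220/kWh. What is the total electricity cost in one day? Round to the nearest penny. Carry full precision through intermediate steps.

laptop: 64.7 W × 1.8 h = 116 Wh = 0.1165 kWh
washing machine: 409 W × 10.1 h = 4,131 Wh = 4.131 kWh
hot tub heater: 4410 W × 11.3 h = 49,833 Wh = 49.83 kWh
ceiling fan: 26.2 W × 14 h = 367 Wh = 0.3668 kWh
Total energy = 0.1165 + 4.131 + 49.83 + 0.3668 = 54.45 kWh
Cost = 54.45 kWh × £0.220 = £11.98

£11.98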